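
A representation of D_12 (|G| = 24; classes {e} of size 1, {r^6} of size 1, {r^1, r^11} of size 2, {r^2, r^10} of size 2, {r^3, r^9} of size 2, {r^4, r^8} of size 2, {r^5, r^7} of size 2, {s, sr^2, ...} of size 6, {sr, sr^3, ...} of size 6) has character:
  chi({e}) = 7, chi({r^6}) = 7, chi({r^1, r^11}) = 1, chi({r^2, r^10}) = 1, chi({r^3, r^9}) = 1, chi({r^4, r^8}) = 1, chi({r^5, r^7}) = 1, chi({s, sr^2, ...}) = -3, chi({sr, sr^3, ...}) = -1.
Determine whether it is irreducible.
Not irreducible (reducible): <chi, chi> = 7 > 1.

Reasoning: <chi, chi> = (1/|G|) sum_C |C| * |chi(C)|^2 = (1/24)[1*|7|^2 + 1*|7|^2 + 2*|1|^2 + 2*|1|^2 + 2*|1|^2 + 2*|1|^2 + 2*|1|^2 + 6*|-3|^2 + 6*|-1|^2]
  = (1/24)[(49) + (49) + (2) + (2) + (2) + (2) + (2) + (54) + (6)] = 168/24 = 7.
A character is irreducible iff <chi, chi> = 1, so this representation is reducible.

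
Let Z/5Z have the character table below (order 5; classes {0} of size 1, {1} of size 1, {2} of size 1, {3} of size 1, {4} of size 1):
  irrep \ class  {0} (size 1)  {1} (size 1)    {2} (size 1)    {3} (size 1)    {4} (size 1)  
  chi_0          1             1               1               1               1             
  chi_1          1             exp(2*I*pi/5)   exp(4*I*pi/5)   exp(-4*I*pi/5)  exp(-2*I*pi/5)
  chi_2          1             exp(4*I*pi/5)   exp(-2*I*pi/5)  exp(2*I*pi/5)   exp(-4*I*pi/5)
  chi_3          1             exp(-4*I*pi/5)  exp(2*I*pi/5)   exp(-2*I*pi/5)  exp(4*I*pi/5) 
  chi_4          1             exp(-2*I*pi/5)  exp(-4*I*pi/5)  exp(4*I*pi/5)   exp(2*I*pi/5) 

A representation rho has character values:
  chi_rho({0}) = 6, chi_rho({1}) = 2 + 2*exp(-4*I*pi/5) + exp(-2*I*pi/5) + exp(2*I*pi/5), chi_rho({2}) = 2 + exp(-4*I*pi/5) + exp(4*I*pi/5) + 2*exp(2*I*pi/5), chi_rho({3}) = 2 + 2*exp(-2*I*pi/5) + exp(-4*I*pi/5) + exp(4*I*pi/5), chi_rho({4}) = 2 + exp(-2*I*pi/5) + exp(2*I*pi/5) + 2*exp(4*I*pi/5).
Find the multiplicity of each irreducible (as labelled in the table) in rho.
Multiplicities: chi_0: 2, chi_1: 1, chi_2: 0, chi_3: 2, chi_4: 1.

Justification: Use <chi_rho, chi> = (1/|G|) sum_C |C| * chi_rho(C) * conj(chi(C)) with |G| = 5 for each irreducible chi in the table:
  <chi_rho, chi_0> = (1/5)[1*(6)*conj(1) + 1*(2 + 2*exp(-4*I*pi/5) + exp(-2*I*pi/5) + exp(2*I*pi/5))*conj(1) + 1*(2 + exp(-4*I*pi/5) + exp(4*I*pi/5) + 2*exp(2*I*pi/5))*conj(1) + 1*(2 + 2*exp(-2*I*pi/5) + exp(-4*I*pi/5) + exp(4*I*pi/5))*conj(1) + 1*(2 + exp(-2*I*pi/5) + exp(2*I*pi/5) + 2*exp(4*I*pi/5))*conj(1)]
      = (1/5)[(6) + (2 + 2*exp(-4*I*pi/5) + exp(-2*I*pi/5) + exp(2*I*pi/5)) + (2 + exp(-4*I*pi/5) + exp(4*I*pi/5) + 2*exp(2*I*pi/5)) + (2 + 2*exp(-2*I*pi/5) + exp(-4*I*pi/5) + exp(4*I*pi/5)) + (2 + exp(-2*I*pi/5) + exp(2*I*pi/5) + 2*exp(4*I*pi/5))] = 10/5 = 2
  <chi_rho, chi_1> = (1/5)[1*(6)*conj(1) + 1*(2 + 2*exp(-4*I*pi/5) + exp(-2*I*pi/5) + exp(2*I*pi/5))*conj(exp(2*I*pi/5)) + 1*(2 + exp(-4*I*pi/5) + exp(4*I*pi/5) + 2*exp(2*I*pi/5))*conj(exp(4*I*pi/5)) + 1*(2 + 2*exp(-2*I*pi/5) + exp(-4*I*pi/5) + exp(4*I*pi/5))*conj(exp(-4*I*pi/5)) + 1*(2 + exp(-2*I*pi/5) + exp(2*I*pi/5) + 2*exp(4*I*pi/5))*conj(exp(-2*I*pi/5))]
      = (1/5)[(6) + (1 + 2*exp(-2*I*pi/5) + exp(-4*I*pi/5) + 2*exp(4*I*pi/5)) + (1 + 2*exp(-2*I*pi/5) + 2*exp(-4*I*pi/5) + exp(2*I*pi/5)) + (1 + exp(-2*I*pi/5) + 2*exp(4*I*pi/5) + 2*exp(2*I*pi/5)) + (1 + 2*exp(-4*I*pi/5) + exp(4*I*pi/5) + 2*exp(2*I*pi/5))] = 5/5 = 1
  <chi_rho, chi_2> = (1/5)[1*(6)*conj(1) + 1*(2 + 2*exp(-4*I*pi/5) + exp(-2*I*pi/5) + exp(2*I*pi/5))*conj(exp(4*I*pi/5)) + 1*(2 + exp(-4*I*pi/5) + exp(4*I*pi/5) + 2*exp(2*I*pi/5))*conj(exp(-2*I*pi/5)) + 1*(2 + 2*exp(-2*I*pi/5) + exp(-4*I*pi/5) + exp(4*I*pi/5))*conj(exp(2*I*pi/5)) + 1*(2 + exp(-2*I*pi/5) + exp(2*I*pi/5) + 2*exp(4*I*pi/5))*conj(exp(-4*I*pi/5))]
      = (1/5)[(6) + (2*exp(-4*I*pi/5) + exp(-2*I*pi/5) + exp(4*I*pi/5) + 2*exp(2*I*pi/5)) + (exp(-2*I*pi/5) + exp(-4*I*pi/5) + 2*exp(4*I*pi/5) + 2*exp(2*I*pi/5)) + (2*exp(-2*I*pi/5) + 2*exp(-4*I*pi/5) + exp(4*I*pi/5) + exp(2*I*pi/5)) + (2*exp(-2*I*pi/5) + exp(-4*I*pi/5) + exp(2*I*pi/5) + 2*exp(4*I*pi/5))] = 0/5 = 0
  <chi_rho, chi_3> = (1/5)[1*(6)*conj(1) + 1*(2 + 2*exp(-4*I*pi/5) + exp(-2*I*pi/5) + exp(2*I*pi/5))*conj(exp(-4*I*pi/5)) + 1*(2 + exp(-4*I*pi/5) + exp(4*I*pi/5) + 2*exp(2*I*pi/5))*conj(exp(2*I*pi/5)) + 1*(2 + 2*exp(-2*I*pi/5) + exp(-4*I*pi/5) + exp(4*I*pi/5))*conj(exp(-2*I*pi/5)) + 1*(2 + exp(-2*I*pi/5) + exp(2*I*pi/5) + 2*exp(4*I*pi/5))*conj(exp(4*I*pi/5))]
      = (1/5)[(6) + (2 + exp(-4*I*pi/5) + exp(2*I*pi/5) + 2*exp(4*I*pi/5)) + (2 + 2*exp(-2*I*pi/5) + exp(4*I*pi/5) + exp(2*I*pi/5)) + (2 + exp(-2*I*pi/5) + exp(-4*I*pi/5) + 2*exp(2*I*pi/5)) + (2 + 2*exp(-4*I*pi/5) + exp(-2*I*pi/5) + exp(4*I*pi/5))] = 10/5 = 2
  <chi_rho, chi_4> = (1/5)[1*(6)*conj(1) + 1*(2 + 2*exp(-4*I*pi/5) + exp(-2*I*pi/5) + exp(2*I*pi/5))*conj(exp(-2*I*pi/5)) + 1*(2 + exp(-4*I*pi/5) + exp(4*I*pi/5) + 2*exp(2*I*pi/5))*conj(exp(-4*I*pi/5)) + 1*(2 + 2*exp(-2*I*pi/5) + exp(-4*I*pi/5) + exp(4*I*pi/5))*conj(exp(4*I*pi/5)) + 1*(2 + exp(-2*I*pi/5) + exp(2*I*pi/5) + 2*exp(4*I*pi/5))*conj(exp(2*I*pi/5))]
      = (1/5)[(6) + (1 + 2*exp(-2*I*pi/5) + exp(4*I*pi/5) + 2*exp(2*I*pi/5)) + (1 + 2*exp(-4*I*pi/5) + exp(-2*I*pi/5) + 2*exp(4*I*pi/5)) + (1 + 2*exp(-4*I*pi/5) + exp(2*I*pi/5) + 2*exp(4*I*pi/5)) + (1 + 2*exp(-2*I*pi/5) + exp(-4*I*pi/5) + 2*exp(2*I*pi/5))] = 5/5 = 1
(Exp terms are combined using exp(i*s)*conj(exp(i*t)) = exp(i*(s-t)), and sums of them are collapsed using the identity that for every m > 1 the m distinct m-th roots of unity sum to 0, e.g. 1 + exp(2*I*pi/3) + exp(-2*I*pi/3) = 0.)
Dimension check: dim(rho) = sum (mult * dim) = 2*1 + 1*1 + 0*1 + 2*1 + 1*1 = 6 = chi_rho(e) = 6.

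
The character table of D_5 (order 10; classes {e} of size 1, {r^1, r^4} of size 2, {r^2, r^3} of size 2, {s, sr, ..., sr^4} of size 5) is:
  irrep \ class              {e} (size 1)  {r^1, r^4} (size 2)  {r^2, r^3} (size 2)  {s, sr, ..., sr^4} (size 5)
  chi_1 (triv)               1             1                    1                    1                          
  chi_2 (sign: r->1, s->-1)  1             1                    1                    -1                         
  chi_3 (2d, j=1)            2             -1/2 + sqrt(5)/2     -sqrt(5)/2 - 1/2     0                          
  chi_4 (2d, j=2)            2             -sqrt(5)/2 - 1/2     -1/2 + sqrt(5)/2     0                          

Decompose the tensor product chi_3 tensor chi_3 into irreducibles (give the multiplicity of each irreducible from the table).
chi_3 tensor chi_3 = chi_1 + chi_2 + chi_4 (all other irreducibles have multiplicity 0).

Why: The character of a tensor product is the pointwise product (chi_3 * chi_3)(C) = chi_3(C) * chi_3(C):
  {e}: (2)*(2), {r^1, r^4}: (-1/2 + sqrt(5)/2)*(-1/2 + sqrt(5)/2), {r^2, r^3}: (-sqrt(5)/2 - 1/2)*(-sqrt(5)/2 - 1/2), {s, sr, ..., sr^4}: (0)*(0)
so (chi_3 * chi_3) takes values
  {e} -> 4, {r^1, r^4} -> 3/2 - sqrt(5)/2, {r^2, r^3} -> sqrt(5)/2 + 3/2, {s, sr, ..., sr^4} -> 0.
Now take the inner product of this character with each irreducible chi from the table, <chi_3*chi_3, chi> = (1/10) sum_C |C| (chi_3*chi_3)(C) conj(chi(C)):
  <chi_3*chi_3, chi_1> = (1/10)[1*(4)*conj(1) + 2*(3/2 - sqrt(5)/2)*conj(1) + 2*(sqrt(5)/2 + 3/2)*conj(1) + 5*(0)*conj(1)]
      = (1/10)[(4) + (3 - sqrt(5)) + (sqrt(5) + 3) + (0)] = 10/10 = 1
  <chi_3*chi_3, chi_2> = (1/10)[1*(4)*conj(1) + 2*(3/2 - sqrt(5)/2)*conj(1) + 2*(sqrt(5)/2 + 3/2)*conj(1) + 5*(0)*conj(-1)]
      = (1/10)[(4) + (3 - sqrt(5)) + (sqrt(5) + 3) + (0)] = 10/10 = 1
  <chi_3*chi_3, chi_3> = (1/10)[1*(4)*conj(2) + 2*(3/2 - sqrt(5)/2)*conj(-1/2 + sqrt(5)/2) + 2*(sqrt(5)/2 + 3/2)*conj(-sqrt(5)/2 - 1/2) + 5*(0)*conj(0)]
      = (1/10)[(8) + (-4 + 2*sqrt(5)) + (-2*sqrt(5) - 4) + (0)] = 0/10 = 0
  <chi_3*chi_3, chi_4> = (1/10)[1*(4)*conj(2) + 2*(3/2 - sqrt(5)/2)*conj(-sqrt(5)/2 - 1/2) + 2*(sqrt(5)/2 + 3/2)*conj(-1/2 + sqrt(5)/2) + 5*(0)*conj(0)]
      = (1/10)[(8) + (1 - sqrt(5)) + (1 + sqrt(5)) + (0)] = 10/10 = 1
Hence the multiplicities are chi_1: 1, chi_2: 1, chi_4: 1. Dimension check: dim(chi_3)*dim(chi_3) = 2*2 = 4 and sum (mult * dim) = 1*1 + 1*1 + 1*2 = 4.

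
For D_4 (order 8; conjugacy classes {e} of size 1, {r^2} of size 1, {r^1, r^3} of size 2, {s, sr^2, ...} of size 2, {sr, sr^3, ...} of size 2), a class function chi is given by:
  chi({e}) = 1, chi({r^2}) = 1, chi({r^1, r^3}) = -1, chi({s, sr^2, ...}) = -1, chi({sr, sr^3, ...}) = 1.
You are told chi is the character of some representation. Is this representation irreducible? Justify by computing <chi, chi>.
Irreducible: <chi, chi> = 1.

Explanation: <chi, chi> = (1/|G|) sum_C |C| * |chi(C)|^2 = (1/8)[1*|1|^2 + 1*|1|^2 + 2*|-1|^2 + 2*|-1|^2 + 2*|1|^2]
  = (1/8)[(1) + (1) + (2) + (2) + (2)] = 8/8 = 1.
A character is irreducible iff <chi, chi> = 1, so this representation is irreducible.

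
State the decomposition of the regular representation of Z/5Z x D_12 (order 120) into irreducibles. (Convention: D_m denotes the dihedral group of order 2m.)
Each irreducible V_i of dimension d_i appears with multiplicity d_i, i.e. rho_reg = (direct sum over all irreducibles V_i) d_i V_i. The irreducible dimensions for Z/5Z x D_12 are 1, 1, 1, 1, 1, 1, 1, 1, 1, 1, 1, 1, 1, 1, 1, 1, 1, 1, 1, 1, 2, 2, 2, 2, 2, 2, 2, 2, 2, 2, 2, 2, 2, 2, 2, 2, 2, 2, 2, 2, 2, 2, 2, 2, 2: 20 irreducibles of dimension 1, each with multiplicity 1; 25 irreducibles of dimension 2, each with multiplicity 2. Total dimension 20*1*1 + 25*2*2 = 120 = |G|.

Details: General theorem: in the regular representation of a finite group G, each irreducible appears with multiplicity equal to its dimension. Check: dim(rho_reg) = sum d_i^2 = 1 + 1 + 1 + 1 + 1 + 1 + 1 + 1 + 1 + 1 + 1 + 1 + 1 + 1 + 1 + 1 + 1 + 1 + 1 + 1 + 4 + 4 + 4 + 4 + 4 + 4 + 4 + 4 + 4 + 4 + 4 + 4 + 4 + 4 + 4 + 4 + 4 + 4 + 4 + 4 + 4 + 4 + 4 + 4 + 4 = 120 = |G|.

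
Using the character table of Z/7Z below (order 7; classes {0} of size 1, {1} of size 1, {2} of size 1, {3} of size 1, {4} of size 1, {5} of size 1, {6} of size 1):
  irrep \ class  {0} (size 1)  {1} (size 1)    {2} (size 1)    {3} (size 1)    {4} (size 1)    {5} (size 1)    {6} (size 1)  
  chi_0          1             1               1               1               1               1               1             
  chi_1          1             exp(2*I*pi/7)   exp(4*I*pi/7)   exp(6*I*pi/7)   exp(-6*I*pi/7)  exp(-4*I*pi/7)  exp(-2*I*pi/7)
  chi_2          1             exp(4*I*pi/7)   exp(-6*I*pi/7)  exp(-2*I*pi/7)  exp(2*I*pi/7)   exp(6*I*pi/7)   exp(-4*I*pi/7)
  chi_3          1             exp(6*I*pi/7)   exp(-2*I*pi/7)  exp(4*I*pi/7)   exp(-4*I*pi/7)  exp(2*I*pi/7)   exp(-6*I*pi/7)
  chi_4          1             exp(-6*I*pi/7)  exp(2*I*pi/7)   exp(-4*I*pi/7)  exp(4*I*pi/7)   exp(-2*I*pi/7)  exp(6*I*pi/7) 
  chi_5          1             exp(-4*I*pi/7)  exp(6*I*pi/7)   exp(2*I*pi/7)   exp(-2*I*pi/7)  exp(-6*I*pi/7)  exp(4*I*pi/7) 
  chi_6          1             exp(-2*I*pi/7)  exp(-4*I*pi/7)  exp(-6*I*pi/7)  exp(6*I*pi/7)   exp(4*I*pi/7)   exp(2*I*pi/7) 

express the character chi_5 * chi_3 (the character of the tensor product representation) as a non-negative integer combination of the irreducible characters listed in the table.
chi_5 tensor chi_3 = chi_1 (all other irreducibles have multiplicity 0).

Derivation: The character of a tensor product is the pointwise product (chi_5 * chi_3)(C) = chi_5(C) * chi_3(C):
  {0}: (1)*(1), {1}: (exp(-4*I*pi/7))*(exp(6*I*pi/7)), {2}: (exp(6*I*pi/7))*(exp(-2*I*pi/7)), {3}: (exp(2*I*pi/7))*(exp(4*I*pi/7)), {4}: (exp(-2*I*pi/7))*(exp(-4*I*pi/7)), {5}: (exp(-6*I*pi/7))*(exp(2*I*pi/7)), {6}: (exp(4*I*pi/7))*(exp(-6*I*pi/7))
so (chi_5 * chi_3) takes values
  {0} -> 1, {1} -> exp(2*I*pi/7), {2} -> exp(4*I*pi/7), {3} -> exp(6*I*pi/7), {4} -> exp(-6*I*pi/7), {5} -> exp(-4*I*pi/7), {6} -> exp(-2*I*pi/7).
Now take the inner product of this character with each irreducible chi from the table, <chi_5*chi_3, chi> = (1/7) sum_C |C| (chi_5*chi_3)(C) conj(chi(C)):
  <chi_5*chi_3, chi_0> = (1/7)[1*(1)*conj(1) + 1*(exp(2*I*pi/7))*conj(1) + 1*(exp(4*I*pi/7))*conj(1) + 1*(exp(6*I*pi/7))*conj(1) + 1*(exp(-6*I*pi/7))*conj(1) + 1*(exp(-4*I*pi/7))*conj(1) + 1*(exp(-2*I*pi/7))*conj(1)]
      = (1/7)[(1) + (exp(2*I*pi/7)) + (exp(4*I*pi/7)) + (exp(6*I*pi/7)) + (exp(-6*I*pi/7)) + (exp(-4*I*pi/7)) + (exp(-2*I*pi/7))] = 0/7 = 0
  <chi_5*chi_3, chi_1> = (1/7)[1*(1)*conj(1) + 1*(exp(2*I*pi/7))*conj(exp(2*I*pi/7)) + 1*(exp(4*I*pi/7))*conj(exp(4*I*pi/7)) + 1*(exp(6*I*pi/7))*conj(exp(6*I*pi/7)) + 1*(exp(-6*I*pi/7))*conj(exp(-6*I*pi/7)) + 1*(exp(-4*I*pi/7))*conj(exp(-4*I*pi/7)) + 1*(exp(-2*I*pi/7))*conj(exp(-2*I*pi/7))]
      = (1/7)[(1) + (1) + (1) + (1) + (1) + (1) + (1)] = 7/7 = 1
  <chi_5*chi_3, chi_2> = (1/7)[1*(1)*conj(1) + 1*(exp(2*I*pi/7))*conj(exp(4*I*pi/7)) + 1*(exp(4*I*pi/7))*conj(exp(-6*I*pi/7)) + 1*(exp(6*I*pi/7))*conj(exp(-2*I*pi/7)) + 1*(exp(-6*I*pi/7))*conj(exp(2*I*pi/7)) + 1*(exp(-4*I*pi/7))*conj(exp(6*I*pi/7)) + 1*(exp(-2*I*pi/7))*conj(exp(-4*I*pi/7))]
      = (1/7)[(1) + (exp(-2*I*pi/7)) + (exp(-4*I*pi/7)) + (exp(-6*I*pi/7)) + (exp(6*I*pi/7)) + (exp(4*I*pi/7)) + (exp(2*I*pi/7))] = 0/7 = 0
  <chi_5*chi_3, chi_3> = (1/7)[1*(1)*conj(1) + 1*(exp(2*I*pi/7))*conj(exp(6*I*pi/7)) + 1*(exp(4*I*pi/7))*conj(exp(-2*I*pi/7)) + 1*(exp(6*I*pi/7))*conj(exp(4*I*pi/7)) + 1*(exp(-6*I*pi/7))*conj(exp(-4*I*pi/7)) + 1*(exp(-4*I*pi/7))*conj(exp(2*I*pi/7)) + 1*(exp(-2*I*pi/7))*conj(exp(-6*I*pi/7))]
      = (1/7)[(1) + (exp(-4*I*pi/7)) + (exp(6*I*pi/7)) + (exp(2*I*pi/7)) + (exp(-2*I*pi/7)) + (exp(-6*I*pi/7)) + (exp(4*I*pi/7))] = 0/7 = 0
  <chi_5*chi_3, chi_4> = (1/7)[1*(1)*conj(1) + 1*(exp(2*I*pi/7))*conj(exp(-6*I*pi/7)) + 1*(exp(4*I*pi/7))*conj(exp(2*I*pi/7)) + 1*(exp(6*I*pi/7))*conj(exp(-4*I*pi/7)) + 1*(exp(-6*I*pi/7))*conj(exp(4*I*pi/7)) + 1*(exp(-4*I*pi/7))*conj(exp(-2*I*pi/7)) + 1*(exp(-2*I*pi/7))*conj(exp(6*I*pi/7))]
      = (1/7)[(1) + (exp(-6*I*pi/7)) + (exp(2*I*pi/7)) + (exp(-4*I*pi/7)) + (exp(4*I*pi/7)) + (exp(-2*I*pi/7)) + (exp(6*I*pi/7))] = 0/7 = 0
  <chi_5*chi_3, chi_5> = (1/7)[1*(1)*conj(1) + 1*(exp(2*I*pi/7))*conj(exp(-4*I*pi/7)) + 1*(exp(4*I*pi/7))*conj(exp(6*I*pi/7)) + 1*(exp(6*I*pi/7))*conj(exp(2*I*pi/7)) + 1*(exp(-6*I*pi/7))*conj(exp(-2*I*pi/7)) + 1*(exp(-4*I*pi/7))*conj(exp(-6*I*pi/7)) + 1*(exp(-2*I*pi/7))*conj(exp(4*I*pi/7))]
      = (1/7)[(1) + (exp(6*I*pi/7)) + (exp(-2*I*pi/7)) + (exp(4*I*pi/7)) + (exp(-4*I*pi/7)) + (exp(2*I*pi/7)) + (exp(-6*I*pi/7))] = 0/7 = 0
  <chi_5*chi_3, chi_6> = (1/7)[1*(1)*conj(1) + 1*(exp(2*I*pi/7))*conj(exp(-2*I*pi/7)) + 1*(exp(4*I*pi/7))*conj(exp(-4*I*pi/7)) + 1*(exp(6*I*pi/7))*conj(exp(-6*I*pi/7)) + 1*(exp(-6*I*pi/7))*conj(exp(6*I*pi/7)) + 1*(exp(-4*I*pi/7))*conj(exp(4*I*pi/7)) + 1*(exp(-2*I*pi/7))*conj(exp(2*I*pi/7))]
      = (1/7)[(1) + (exp(4*I*pi/7)) + (exp(-6*I*pi/7)) + (exp(-2*I*pi/7)) + (exp(2*I*pi/7)) + (exp(6*I*pi/7)) + (exp(-4*I*pi/7))] = 0/7 = 0
(Exp terms are combined using exp(i*s)*conj(exp(i*t)) = exp(i*(s-t)), and sums of them are collapsed using the identity that for every m > 1 the m distinct m-th roots of unity sum to 0, e.g. 1 + exp(2*I*pi/3) + exp(-2*I*pi/3) = 0.)
Hence the multiplicities are chi_1: 1. Dimension check: dim(chi_5)*dim(chi_3) = 1*1 = 1 and sum (mult * dim) = 1*1 = 1.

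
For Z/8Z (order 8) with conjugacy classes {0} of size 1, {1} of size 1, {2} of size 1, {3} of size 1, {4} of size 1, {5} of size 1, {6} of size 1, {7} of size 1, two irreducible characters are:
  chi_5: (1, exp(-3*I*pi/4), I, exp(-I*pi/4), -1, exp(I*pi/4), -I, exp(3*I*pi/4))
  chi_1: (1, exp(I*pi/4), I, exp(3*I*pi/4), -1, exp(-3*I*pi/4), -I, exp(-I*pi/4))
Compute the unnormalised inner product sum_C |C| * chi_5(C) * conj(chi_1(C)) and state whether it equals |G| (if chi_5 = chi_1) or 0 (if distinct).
Sum = 0; so <chi_5, chi_1> = 0 (distinct irreducibles are orthogonal).

Proof sketch: Compute term by term over conjugacy classes (|C| * chi_5(C) * conj(chi_1(C))):
  1*(1)*conj(1) + 1*(exp(-3*I*pi/4))*conj(exp(I*pi/4)) + 1*(I)*conj(I) + 1*(exp(-I*pi/4))*conj(exp(3*I*pi/4)) + 1*(-1)*conj(-1) + 1*(exp(I*pi/4))*conj(exp(-3*I*pi/4)) + 1*(-I)*conj(-I) + 1*(exp(3*I*pi/4))*conj(exp(-I*pi/4))
  = (1) + (-1) + (1) + (-1) + (1) + (-1) + (1) + (-1)
  = 0.
(Exp terms are combined using exp(i*s)*conj(exp(i*t)) = exp(i*(s-t)), and sums of them are collapsed using the identity that for every m > 1 the m distinct m-th roots of unity sum to 0, e.g. 1 + exp(2*I*pi/3) + exp(-2*I*pi/3) = 0.)
Dividing by |G| = 8 gives 0/8 = 0, matching the row-orthogonality relation <chi_5, chi_1> = [chi_5 = chi_1].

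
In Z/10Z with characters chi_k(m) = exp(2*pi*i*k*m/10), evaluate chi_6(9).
chi_6(9) = zeta_10^54 = exp(4*I*pi/5)

Argument: chi_6(9) = zeta_10^(6*9) = zeta_10^54. Since zeta_10^10 = 1, this equals zeta_10^4 = exp(2*pi*i*4/10) = exp(4*I*pi/5).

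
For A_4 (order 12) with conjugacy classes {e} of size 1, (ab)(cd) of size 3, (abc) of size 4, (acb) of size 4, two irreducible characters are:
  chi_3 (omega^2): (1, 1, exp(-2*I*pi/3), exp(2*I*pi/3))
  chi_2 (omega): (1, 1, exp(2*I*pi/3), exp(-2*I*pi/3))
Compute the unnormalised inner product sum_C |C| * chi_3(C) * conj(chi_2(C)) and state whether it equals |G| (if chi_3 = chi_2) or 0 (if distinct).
Sum = 0; so <chi_3, chi_2> = 0 (distinct irreducibles are orthogonal).

Explanation: Compute term by term over conjugacy classes (|C| * chi_3(C) * conj(chi_2(C))):
  1*(1)*conj(1) + 3*(1)*conj(1) + 4*(exp(-2*I*pi/3))*conj(exp(2*I*pi/3)) + 4*(exp(2*I*pi/3))*conj(exp(-2*I*pi/3))
  = (1) + (3) + (4*exp(2*I*pi/3)) + (4*exp(-2*I*pi/3))
  = 0.
(Exp terms are combined using exp(i*s)*conj(exp(i*t)) = exp(i*(s-t)), and sums of them are collapsed using the identity that for every m > 1 the m distinct m-th roots of unity sum to 0, e.g. 1 + exp(2*I*pi/3) + exp(-2*I*pi/3) = 0.)
Dividing by |G| = 12 gives 0/12 = 0, matching the row-orthogonality relation <chi_3, chi_2> = [chi_3 = chi_2].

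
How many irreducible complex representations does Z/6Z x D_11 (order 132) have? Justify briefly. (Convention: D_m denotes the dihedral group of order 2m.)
42

Solution. The number of irreducible complex representations of a finite group equals its number of conjugacy classes. For a direct product, #classes(G x H) = #classes(G) * #classes(H). Z/6Z has 6 classes (abelian), D_11 has 7 classes, so 6 * 7 = 42, so Z/6Z x D_11 (order 132) has exactly 42 irreducible complex representations.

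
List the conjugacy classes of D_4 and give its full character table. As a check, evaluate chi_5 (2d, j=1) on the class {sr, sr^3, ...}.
Conjugacy classes: {e} of size 1, {r^2} of size 1, {r^1, r^3} of size 2, {s, sr^2, ...} of size 2, {sr, sr^3, ...} of size 2.
Character table:
  irrep \ class              {e} (size 1)  {r^2} (size 1)  {r^1, r^3} (size 2)  {s, sr^2, ...} (size 2)  {sr, sr^3, ...} (size 2)
  chi_1 (triv)               1             1               1                    1                        1                       
  chi_2 (sign: r->1, s->-1)  1             1               1                    -1                       -1                      
  chi_3 (r->-1, s->1)        1             1               -1                   1                        -1                      
  chi_4 (r->-1, s->-1)       1             1               -1                   -1                       1                       
  chi_5 (2d, j=1)            2             -2              0                    0                        0                       

Spot check: chi_5 (2d, j=1) on {sr, sr^3, ...} = 0.

Why: D_4 has order 2*4 = 8 with 5 conjugacy classes, hence 5 irreducibles. Sum of squared dims 1 + 1 + 1 + 1 + 4 = 8 = |G|. Linear characters come from the abelianisation; the 2-dimensional irreps have character r^k -> 2*cos(2*pi*j*k/4), reflections -> 0.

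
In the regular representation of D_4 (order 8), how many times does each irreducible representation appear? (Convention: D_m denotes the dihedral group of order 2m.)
Each irreducible V_i of dimension d_i appears with multiplicity d_i, i.e. rho_reg = (direct sum over all irreducibles V_i) d_i V_i. The irreducible dimensions for D_4 are 1, 1, 1, 1, 2: 4 irreducibles of dimension 1, each with multiplicity 1; 1 irreducible of dimension 2, with multiplicity 2. Total dimension 4*1*1 + 1*2*2 = 8 = |G|.

Why: General theorem: in the regular representation of a finite group G, each irreducible appears with multiplicity equal to its dimension. Check: dim(rho_reg) = sum d_i^2 = 1 + 1 + 1 + 1 + 4 = 8 = |G|.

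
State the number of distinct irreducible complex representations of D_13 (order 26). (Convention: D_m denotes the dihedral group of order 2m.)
8

Details: The number of irreducible complex representations of a finite group equals its number of conjugacy classes. D_13 has 8 conjugacy classes ((n+3)/2 for n odd), so D_13 (order 26) has exactly 8 irreducible complex representations.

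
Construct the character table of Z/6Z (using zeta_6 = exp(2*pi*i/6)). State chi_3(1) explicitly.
Character table of Z/6Z (irreps indexed chi_0,...,chi_5 with chi_k(m) = zeta_6^(k*m), zeta_6 = exp(2*pi*i/6)):
  irrep \ class  {0} (size 1)  {1} (size 1)    {2} (size 1)    {3} (size 1)  {4} (size 1)    {5} (size 1)  
  chi_0          1             1               1               1             1               1             
  chi_1          1             exp(I*pi/3)     exp(2*I*pi/3)   -1            exp(-2*I*pi/3)  exp(-I*pi/3)  
  chi_2          1             exp(2*I*pi/3)   exp(-2*I*pi/3)  1             exp(2*I*pi/3)   exp(-2*I*pi/3)
  chi_3          1             -1              1               -1            1               -1            
  chi_4          1             exp(-2*I*pi/3)  exp(2*I*pi/3)   1             exp(-2*I*pi/3)  exp(2*I*pi/3) 
  chi_5          1             exp(-I*pi/3)    exp(-2*I*pi/3)  -1            exp(2*I*pi/3)   exp(I*pi/3)   

Spot check: chi_3(1) = zeta_6^(3*1) = zeta_6^3 = -1.

Z/6Z is abelian, so all 6 irreducible complex representations are 1-dimensional. They are given by chi_k(m) = zeta_6^(k*m) for k = 0,...,5. Row orthogonality: sum_m chi_k(m) conj(chi_l(m)) = 6 * [k = l].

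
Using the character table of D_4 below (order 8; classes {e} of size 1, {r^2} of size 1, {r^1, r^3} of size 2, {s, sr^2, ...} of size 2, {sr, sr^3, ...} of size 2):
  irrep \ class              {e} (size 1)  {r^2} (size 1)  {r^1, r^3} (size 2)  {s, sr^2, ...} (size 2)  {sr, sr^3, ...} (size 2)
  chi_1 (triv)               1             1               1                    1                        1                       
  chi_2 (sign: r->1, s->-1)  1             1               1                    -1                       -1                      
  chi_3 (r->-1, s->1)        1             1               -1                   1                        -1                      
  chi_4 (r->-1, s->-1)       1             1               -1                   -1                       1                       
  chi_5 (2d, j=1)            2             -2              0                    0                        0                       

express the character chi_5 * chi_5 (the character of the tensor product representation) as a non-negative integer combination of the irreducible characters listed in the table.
chi_5 tensor chi_5 = chi_1 + chi_2 + chi_3 + chi_4 (all other irreducibles have multiplicity 0).

Solution. The character of a tensor product is the pointwise product (chi_5 * chi_5)(C) = chi_5(C) * chi_5(C):
  {e}: (2)*(2), {r^2}: (-2)*(-2), {r^1, r^3}: (0)*(0), {s, sr^2, ...}: (0)*(0), {sr, sr^3, ...}: (0)*(0)
so (chi_5 * chi_5) takes values
  {e} -> 4, {r^2} -> 4, {r^1, r^3} -> 0, {s, sr^2, ...} -> 0, {sr, sr^3, ...} -> 0.
Now take the inner product of this character with each irreducible chi from the table, <chi_5*chi_5, chi> = (1/8) sum_C |C| (chi_5*chi_5)(C) conj(chi(C)):
  <chi_5*chi_5, chi_1> = (1/8)[1*(4)*conj(1) + 1*(4)*conj(1) + 2*(0)*conj(1) + 2*(0)*conj(1) + 2*(0)*conj(1)]
      = (1/8)[(4) + (4) + (0) + (0) + (0)] = 8/8 = 1
  <chi_5*chi_5, chi_2> = (1/8)[1*(4)*conj(1) + 1*(4)*conj(1) + 2*(0)*conj(1) + 2*(0)*conj(-1) + 2*(0)*conj(-1)]
      = (1/8)[(4) + (4) + (0) + (0) + (0)] = 8/8 = 1
  <chi_5*chi_5, chi_3> = (1/8)[1*(4)*conj(1) + 1*(4)*conj(1) + 2*(0)*conj(-1) + 2*(0)*conj(1) + 2*(0)*conj(-1)]
      = (1/8)[(4) + (4) + (0) + (0) + (0)] = 8/8 = 1
  <chi_5*chi_5, chi_4> = (1/8)[1*(4)*conj(1) + 1*(4)*conj(1) + 2*(0)*conj(-1) + 2*(0)*conj(-1) + 2*(0)*conj(1)]
      = (1/8)[(4) + (4) + (0) + (0) + (0)] = 8/8 = 1
  <chi_5*chi_5, chi_5> = (1/8)[1*(4)*conj(2) + 1*(4)*conj(-2) + 2*(0)*conj(0) + 2*(0)*conj(0) + 2*(0)*conj(0)]
      = (1/8)[(8) + (-8) + (0) + (0) + (0)] = 0/8 = 0
Hence the multiplicities are chi_1: 1, chi_2: 1, chi_3: 1, chi_4: 1. Dimension check: dim(chi_5)*dim(chi_5) = 2*2 = 4 and sum (mult * dim) = 1*1 + 1*1 + 1*1 + 1*1 = 4.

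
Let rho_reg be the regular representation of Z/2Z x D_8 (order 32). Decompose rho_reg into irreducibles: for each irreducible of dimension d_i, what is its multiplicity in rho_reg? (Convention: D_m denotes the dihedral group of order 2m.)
Each irreducible V_i of dimension d_i appears with multiplicity d_i, i.e. rho_reg = (direct sum over all irreducibles V_i) d_i V_i. The irreducible dimensions for Z/2Z x D_8 are 1, 1, 1, 1, 1, 1, 1, 1, 2, 2, 2, 2, 2, 2: 8 irreducibles of dimension 1, each with multiplicity 1; 6 irreducibles of dimension 2, each with multiplicity 2. Total dimension 8*1*1 + 6*2*2 = 32 = |G|.

Argument: General theorem: in the regular representation of a finite group G, each irreducible appears with multiplicity equal to its dimension. Check: dim(rho_reg) = sum d_i^2 = 1 + 1 + 1 + 1 + 1 + 1 + 1 + 1 + 4 + 4 + 4 + 4 + 4 + 4 = 32 = |G|.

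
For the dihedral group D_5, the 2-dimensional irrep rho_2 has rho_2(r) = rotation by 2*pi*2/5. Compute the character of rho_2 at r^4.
chi_{rho_2}(r^4) = 2*cos(2*pi*2*4/5) = -sqrt(5)/2 - 1/2

Why: rho_2(r^4) is rotation by angle 2*pi*2*4/5, whose trace is 2*cos(2*pi*2*4/5) = -sqrt(5)/2 - 1/2.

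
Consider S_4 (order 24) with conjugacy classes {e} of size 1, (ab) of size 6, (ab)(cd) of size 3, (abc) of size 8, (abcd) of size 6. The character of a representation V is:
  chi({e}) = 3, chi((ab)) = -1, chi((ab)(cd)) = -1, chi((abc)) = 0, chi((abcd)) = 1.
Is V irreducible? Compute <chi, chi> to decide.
Irreducible: <chi, chi> = 1.

Solution. <chi, chi> = (1/|G|) sum_C |C| * |chi(C)|^2 = (1/24)[1*|3|^2 + 6*|-1|^2 + 3*|-1|^2 + 8*|0|^2 + 6*|1|^2]
  = (1/24)[(9) + (6) + (3) + (0) + (6)] = 24/24 = 1.
A character is irreducible iff <chi, chi> = 1, so this representation is irreducible.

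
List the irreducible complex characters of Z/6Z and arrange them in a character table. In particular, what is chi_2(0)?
Character table of Z/6Z (irreps indexed chi_0,...,chi_5 with chi_k(m) = zeta_6^(k*m), zeta_6 = exp(2*pi*i/6)):
  irrep \ class  {0} (size 1)  {1} (size 1)    {2} (size 1)    {3} (size 1)  {4} (size 1)    {5} (size 1)  
  chi_0          1             1               1               1             1               1             
  chi_1          1             exp(I*pi/3)     exp(2*I*pi/3)   -1            exp(-2*I*pi/3)  exp(-I*pi/3)  
  chi_2          1             exp(2*I*pi/3)   exp(-2*I*pi/3)  1             exp(2*I*pi/3)   exp(-2*I*pi/3)
  chi_3          1             -1              1               -1            1               -1            
  chi_4          1             exp(-2*I*pi/3)  exp(2*I*pi/3)   1             exp(-2*I*pi/3)  exp(2*I*pi/3) 
  chi_5          1             exp(-I*pi/3)    exp(-2*I*pi/3)  -1            exp(2*I*pi/3)   exp(I*pi/3)   

Spot check: chi_2(0) = zeta_6^(2*0) = zeta_6^0 = 1.

Z/6Z is abelian, so all 6 irreducible complex representations are 1-dimensional. They are given by chi_k(m) = zeta_6^(k*m) for k = 0,...,5. Row orthogonality: sum_m chi_k(m) conj(chi_l(m)) = 6 * [k = l].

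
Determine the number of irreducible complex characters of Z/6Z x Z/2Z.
12

Solution. The number of irreducible complex representations of a finite group equals its number of conjugacy classes. Z/6Z x Z/2Z is abelian of order 12, so every element is its own conjugacy class: 12 classes, so Z/6Z x Z/2Z (order 12) has exactly 12 irreducible complex representations.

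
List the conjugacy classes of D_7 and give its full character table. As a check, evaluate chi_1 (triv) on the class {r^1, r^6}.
Conjugacy classes: {e} of size 1, {r^1, r^6} of size 2, {r^2, r^5} of size 2, {r^3, r^4} of size 2, {s, sr, ..., sr^6} of size 7.
Character table:
  irrep \ class              {e} (size 1)  {r^1, r^6} (size 2)  {r^2, r^5} (size 2)  {r^3, r^4} (size 2)  {s, sr, ..., sr^6} (size 7)
  chi_1 (triv)               1             1                    1                    1                    1                          
  chi_2 (sign: r->1, s->-1)  1             1                    1                    1                    -1                         
  chi_3 (2d, j=1)            2             2*cos(2*pi/7)        -2*cos(3*pi/7)       -2*cos(pi/7)         0                          
  chi_4 (2d, j=2)            2             -2*cos(3*pi/7)       -2*cos(pi/7)         2*cos(2*pi/7)        0                          
  chi_5 (2d, j=3)            2             -2*cos(pi/7)         2*cos(2*pi/7)        -2*cos(3*pi/7)       0                          

Spot check: chi_1 (triv) on {r^1, r^6} = 1.

Working: D_7 has order 2*7 = 14 with 5 conjugacy classes, hence 5 irreducibles. Sum of squared dims 1 + 1 + 4 + 4 + 4 = 14 = |G|. Linear characters come from the abelianisation; the 2-dimensional irreps have character r^k -> 2*cos(2*pi*j*k/7), reflections -> 0.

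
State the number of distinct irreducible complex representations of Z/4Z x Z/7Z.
28

The number of irreducible complex representations of a finite group equals its number of conjugacy classes. Z/4Z x Z/7Z is abelian of order 28, so every element is its own conjugacy class: 28 classes, so Z/4Z x Z/7Z (order 28) has exactly 28 irreducible complex representations.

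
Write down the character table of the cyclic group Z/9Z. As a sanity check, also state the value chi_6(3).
Character table of Z/9Z (irreps indexed chi_0,...,chi_8 with chi_k(m) = zeta_9^(k*m), zeta_9 = exp(2*pi*i/9)):
  irrep \ class  {0} (size 1)  {1} (size 1)    {2} (size 1)    {3} (size 1)    {4} (size 1)    {5} (size 1)    {6} (size 1)    {7} (size 1)    {8} (size 1)  
  chi_0          1             1               1               1               1               1               1               1               1             
  chi_1          1             exp(2*I*pi/9)   exp(4*I*pi/9)   exp(2*I*pi/3)   exp(8*I*pi/9)   exp(-8*I*pi/9)  exp(-2*I*pi/3)  exp(-4*I*pi/9)  exp(-2*I*pi/9)
  chi_2          1             exp(4*I*pi/9)   exp(8*I*pi/9)   exp(-2*I*pi/3)  exp(-2*I*pi/9)  exp(2*I*pi/9)   exp(2*I*pi/3)   exp(-8*I*pi/9)  exp(-4*I*pi/9)
  chi_3          1             exp(2*I*pi/3)   exp(-2*I*pi/3)  1               exp(2*I*pi/3)   exp(-2*I*pi/3)  1               exp(2*I*pi/3)   exp(-2*I*pi/3)
  chi_4          1             exp(8*I*pi/9)   exp(-2*I*pi/9)  exp(2*I*pi/3)   exp(-4*I*pi/9)  exp(4*I*pi/9)   exp(-2*I*pi/3)  exp(2*I*pi/9)   exp(-8*I*pi/9)
  chi_5          1             exp(-8*I*pi/9)  exp(2*I*pi/9)   exp(-2*I*pi/3)  exp(4*I*pi/9)   exp(-4*I*pi/9)  exp(2*I*pi/3)   exp(-2*I*pi/9)  exp(8*I*pi/9) 
  chi_6          1             exp(-2*I*pi/3)  exp(2*I*pi/3)   1               exp(-2*I*pi/3)  exp(2*I*pi/3)   1               exp(-2*I*pi/3)  exp(2*I*pi/3) 
  chi_7          1             exp(-4*I*pi/9)  exp(-8*I*pi/9)  exp(2*I*pi/3)   exp(2*I*pi/9)   exp(-2*I*pi/9)  exp(-2*I*pi/3)  exp(8*I*pi/9)   exp(4*I*pi/9) 
  chi_8          1             exp(-2*I*pi/9)  exp(-4*I*pi/9)  exp(-2*I*pi/3)  exp(-8*I*pi/9)  exp(8*I*pi/9)   exp(2*I*pi/3)   exp(4*I*pi/9)   exp(2*I*pi/9) 

Spot check: chi_6(3) = zeta_9^(6*3) = zeta_9^18 = 1.

Explanation: Z/9Z is abelian, so all 9 irreducible complex representations are 1-dimensional. They are given by chi_k(m) = zeta_9^(k*m) for k = 0,...,8. Row orthogonality: sum_m chi_k(m) conj(chi_l(m)) = 9 * [k = l].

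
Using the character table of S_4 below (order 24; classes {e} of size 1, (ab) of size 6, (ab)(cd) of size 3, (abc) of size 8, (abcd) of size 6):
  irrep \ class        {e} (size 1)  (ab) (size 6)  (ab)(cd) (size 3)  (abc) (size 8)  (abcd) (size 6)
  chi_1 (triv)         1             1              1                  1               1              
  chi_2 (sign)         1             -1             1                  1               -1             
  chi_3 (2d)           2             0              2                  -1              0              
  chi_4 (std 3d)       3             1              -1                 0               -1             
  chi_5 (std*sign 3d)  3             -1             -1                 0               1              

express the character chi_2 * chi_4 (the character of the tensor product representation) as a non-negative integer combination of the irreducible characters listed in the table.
chi_2 tensor chi_4 = chi_5 (all other irreducibles have multiplicity 0).

Justification: The character of a tensor product is the pointwise product (chi_2 * chi_4)(C) = chi_2(C) * chi_4(C):
  {e}: (1)*(3), (ab): (-1)*(1), (ab)(cd): (1)*(-1), (abc): (1)*(0), (abcd): (-1)*(-1)
so (chi_2 * chi_4) takes values
  {e} -> 3, (ab) -> -1, (ab)(cd) -> -1, (abc) -> 0, (abcd) -> 1.
Now take the inner product of this character with each irreducible chi from the table, <chi_2*chi_4, chi> = (1/24) sum_C |C| (chi_2*chi_4)(C) conj(chi(C)):
  <chi_2*chi_4, chi_1> = (1/24)[1*(3)*conj(1) + 6*(-1)*conj(1) + 3*(-1)*conj(1) + 8*(0)*conj(1) + 6*(1)*conj(1)]
      = (1/24)[(3) + (-6) + (-3) + (0) + (6)] = 0/24 = 0
  <chi_2*chi_4, chi_2> = (1/24)[1*(3)*conj(1) + 6*(-1)*conj(-1) + 3*(-1)*conj(1) + 8*(0)*conj(1) + 6*(1)*conj(-1)]
      = (1/24)[(3) + (6) + (-3) + (0) + (-6)] = 0/24 = 0
  <chi_2*chi_4, chi_3> = (1/24)[1*(3)*conj(2) + 6*(-1)*conj(0) + 3*(-1)*conj(2) + 8*(0)*conj(-1) + 6*(1)*conj(0)]
      = (1/24)[(6) + (0) + (-6) + (0) + (0)] = 0/24 = 0
  <chi_2*chi_4, chi_4> = (1/24)[1*(3)*conj(3) + 6*(-1)*conj(1) + 3*(-1)*conj(-1) + 8*(0)*conj(0) + 6*(1)*conj(-1)]
      = (1/24)[(9) + (-6) + (3) + (0) + (-6)] = 0/24 = 0
  <chi_2*chi_4, chi_5> = (1/24)[1*(3)*conj(3) + 6*(-1)*conj(-1) + 3*(-1)*conj(-1) + 8*(0)*conj(0) + 6*(1)*conj(1)]
      = (1/24)[(9) + (6) + (3) + (0) + (6)] = 24/24 = 1
Hence the multiplicities are chi_5: 1. Dimension check: dim(chi_2)*dim(chi_4) = 1*3 = 3 and sum (mult * dim) = 1*3 = 3.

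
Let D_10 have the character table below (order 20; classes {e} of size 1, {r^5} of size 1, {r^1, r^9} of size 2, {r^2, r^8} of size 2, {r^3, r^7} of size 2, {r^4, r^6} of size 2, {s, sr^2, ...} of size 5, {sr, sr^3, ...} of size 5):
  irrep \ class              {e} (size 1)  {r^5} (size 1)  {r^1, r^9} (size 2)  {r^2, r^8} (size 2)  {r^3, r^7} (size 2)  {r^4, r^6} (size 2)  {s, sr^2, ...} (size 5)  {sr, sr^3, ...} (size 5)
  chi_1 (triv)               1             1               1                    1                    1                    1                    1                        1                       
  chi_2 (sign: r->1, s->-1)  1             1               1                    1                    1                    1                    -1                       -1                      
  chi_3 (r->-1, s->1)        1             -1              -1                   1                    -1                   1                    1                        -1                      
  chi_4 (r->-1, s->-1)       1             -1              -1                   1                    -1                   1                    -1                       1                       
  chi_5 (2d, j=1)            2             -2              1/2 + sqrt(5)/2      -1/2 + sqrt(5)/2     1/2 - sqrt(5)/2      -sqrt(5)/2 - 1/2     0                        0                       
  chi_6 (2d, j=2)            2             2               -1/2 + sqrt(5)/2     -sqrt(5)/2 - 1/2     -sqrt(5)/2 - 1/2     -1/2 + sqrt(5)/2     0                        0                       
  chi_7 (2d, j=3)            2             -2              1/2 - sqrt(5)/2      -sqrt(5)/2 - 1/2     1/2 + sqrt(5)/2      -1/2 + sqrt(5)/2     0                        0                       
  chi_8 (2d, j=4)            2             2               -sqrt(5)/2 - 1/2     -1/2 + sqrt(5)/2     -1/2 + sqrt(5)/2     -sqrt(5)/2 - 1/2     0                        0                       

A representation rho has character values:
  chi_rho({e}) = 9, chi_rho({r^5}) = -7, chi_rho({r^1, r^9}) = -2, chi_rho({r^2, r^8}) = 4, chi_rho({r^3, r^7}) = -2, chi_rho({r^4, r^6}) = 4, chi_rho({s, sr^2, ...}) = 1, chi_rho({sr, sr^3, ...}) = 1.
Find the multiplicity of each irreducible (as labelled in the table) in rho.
Multiplicities: chi_1: 1, chi_2: 0, chi_3: 2, chi_4: 2, chi_5: 1, chi_6: 0, chi_7: 1, chi_8: 0.

Explanation: Use <chi_rho, chi> = (1/|G|) sum_C |C| * chi_rho(C) * conj(chi(C)) with |G| = 20 for each irreducible chi in the table:
  <chi_rho, chi_1> = (1/20)[1*(9)*conj(1) + 1*(-7)*conj(1) + 2*(-2)*conj(1) + 2*(4)*conj(1) + 2*(-2)*conj(1) + 2*(4)*conj(1) + 5*(1)*conj(1) + 5*(1)*conj(1)]
      = (1/20)[(9) + (-7) + (-4) + (8) + (-4) + (8) + (5) + (5)] = 20/20 = 1
  <chi_rho, chi_2> = (1/20)[1*(9)*conj(1) + 1*(-7)*conj(1) + 2*(-2)*conj(1) + 2*(4)*conj(1) + 2*(-2)*conj(1) + 2*(4)*conj(1) + 5*(1)*conj(-1) + 5*(1)*conj(-1)]
      = (1/20)[(9) + (-7) + (-4) + (8) + (-4) + (8) + (-5) + (-5)] = 0/20 = 0
  <chi_rho, chi_3> = (1/20)[1*(9)*conj(1) + 1*(-7)*conj(-1) + 2*(-2)*conj(-1) + 2*(4)*conj(1) + 2*(-2)*conj(-1) + 2*(4)*conj(1) + 5*(1)*conj(1) + 5*(1)*conj(-1)]
      = (1/20)[(9) + (7) + (4) + (8) + (4) + (8) + (5) + (-5)] = 40/20 = 2
  <chi_rho, chi_4> = (1/20)[1*(9)*conj(1) + 1*(-7)*conj(-1) + 2*(-2)*conj(-1) + 2*(4)*conj(1) + 2*(-2)*conj(-1) + 2*(4)*conj(1) + 5*(1)*conj(-1) + 5*(1)*conj(1)]
      = (1/20)[(9) + (7) + (4) + (8) + (4) + (8) + (-5) + (5)] = 40/20 = 2
  <chi_rho, chi_5> = (1/20)[1*(9)*conj(2) + 1*(-7)*conj(-2) + 2*(-2)*conj(1/2 + sqrt(5)/2) + 2*(4)*conj(-1/2 + sqrt(5)/2) + 2*(-2)*conj(1/2 - sqrt(5)/2) + 2*(4)*conj(-sqrt(5)/2 - 1/2) + 5*(1)*conj(0) + 5*(1)*conj(0)]
      = (1/20)[(18) + (14) + (-2*sqrt(5) - 2) + (-4 + 4*sqrt(5)) + (-2 + 2*sqrt(5)) + (-4*sqrt(5) - 4) + (0) + (0)] = 20/20 = 1
  <chi_rho, chi_6> = (1/20)[1*(9)*conj(2) + 1*(-7)*conj(2) + 2*(-2)*conj(-1/2 + sqrt(5)/2) + 2*(4)*conj(-sqrt(5)/2 - 1/2) + 2*(-2)*conj(-sqrt(5)/2 - 1/2) + 2*(4)*conj(-1/2 + sqrt(5)/2) + 5*(1)*conj(0) + 5*(1)*conj(0)]
      = (1/20)[(18) + (-14) + (2 - 2*sqrt(5)) + (-4*sqrt(5) - 4) + (2 + 2*sqrt(5)) + (-4 + 4*sqrt(5)) + (0) + (0)] = 0/20 = 0
  <chi_rho, chi_7> = (1/20)[1*(9)*conj(2) + 1*(-7)*conj(-2) + 2*(-2)*conj(1/2 - sqrt(5)/2) + 2*(4)*conj(-sqrt(5)/2 - 1/2) + 2*(-2)*conj(1/2 + sqrt(5)/2) + 2*(4)*conj(-1/2 + sqrt(5)/2) + 5*(1)*conj(0) + 5*(1)*conj(0)]
      = (1/20)[(18) + (14) + (-2 + 2*sqrt(5)) + (-4*sqrt(5) - 4) + (-2*sqrt(5) - 2) + (-4 + 4*sqrt(5)) + (0) + (0)] = 20/20 = 1
  <chi_rho, chi_8> = (1/20)[1*(9)*conj(2) + 1*(-7)*conj(2) + 2*(-2)*conj(-sqrt(5)/2 - 1/2) + 2*(4)*conj(-1/2 + sqrt(5)/2) + 2*(-2)*conj(-1/2 + sqrt(5)/2) + 2*(4)*conj(-sqrt(5)/2 - 1/2) + 5*(1)*conj(0) + 5*(1)*conj(0)]
      = (1/20)[(18) + (-14) + (2 + 2*sqrt(5)) + (-4 + 4*sqrt(5)) + (2 - 2*sqrt(5)) + (-4*sqrt(5) - 4) + (0) + (0)] = 0/20 = 0
Dimension check: dim(rho) = sum (mult * dim) = 1*1 + 0*1 + 2*1 + 2*1 + 1*2 + 0*2 + 1*2 + 0*2 = 9 = chi_rho(e) = 9.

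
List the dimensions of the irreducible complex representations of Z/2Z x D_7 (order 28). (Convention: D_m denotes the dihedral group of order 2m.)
Dimensions: 1, 1, 1, 1, 2, 2, 2, 2, 2, 2

There are 10 irreducibles (= number of conjugacy classes). Their dimensions d_i satisfy sum d_i^2 = |G| = 28: 1 + 1 + 1 + 1 + 4 + 4 + 4 + 4 + 4 + 4 = 28. (For the product with Z/2Z: each of the 2 1-dim characters of Z/2Z tensors with each irrep of D_7, giving 2 copies of each D_7-dimension.)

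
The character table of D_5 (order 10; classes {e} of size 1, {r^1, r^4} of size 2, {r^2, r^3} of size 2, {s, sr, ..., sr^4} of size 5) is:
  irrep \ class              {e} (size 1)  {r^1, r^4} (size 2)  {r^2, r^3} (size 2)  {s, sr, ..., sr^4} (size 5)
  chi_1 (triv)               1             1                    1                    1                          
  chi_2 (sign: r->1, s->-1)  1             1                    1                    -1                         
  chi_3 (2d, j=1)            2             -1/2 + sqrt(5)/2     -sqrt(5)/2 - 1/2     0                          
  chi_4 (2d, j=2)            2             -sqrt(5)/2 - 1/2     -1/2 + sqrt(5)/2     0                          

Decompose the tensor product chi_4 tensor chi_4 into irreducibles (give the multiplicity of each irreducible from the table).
chi_4 tensor chi_4 = chi_1 + chi_2 + chi_3 (all other irreducibles have multiplicity 0).

Reasoning: The character of a tensor product is the pointwise product (chi_4 * chi_4)(C) = chi_4(C) * chi_4(C):
  {e}: (2)*(2), {r^1, r^4}: (-sqrt(5)/2 - 1/2)*(-sqrt(5)/2 - 1/2), {r^2, r^3}: (-1/2 + sqrt(5)/2)*(-1/2 + sqrt(5)/2), {s, sr, ..., sr^4}: (0)*(0)
so (chi_4 * chi_4) takes values
  {e} -> 4, {r^1, r^4} -> sqrt(5)/2 + 3/2, {r^2, r^3} -> 3/2 - sqrt(5)/2, {s, sr, ..., sr^4} -> 0.
Now take the inner product of this character with each irreducible chi from the table, <chi_4*chi_4, chi> = (1/10) sum_C |C| (chi_4*chi_4)(C) conj(chi(C)):
  <chi_4*chi_4, chi_1> = (1/10)[1*(4)*conj(1) + 2*(sqrt(5)/2 + 3/2)*conj(1) + 2*(3/2 - sqrt(5)/2)*conj(1) + 5*(0)*conj(1)]
      = (1/10)[(4) + (sqrt(5) + 3) + (3 - sqrt(5)) + (0)] = 10/10 = 1
  <chi_4*chi_4, chi_2> = (1/10)[1*(4)*conj(1) + 2*(sqrt(5)/2 + 3/2)*conj(1) + 2*(3/2 - sqrt(5)/2)*conj(1) + 5*(0)*conj(-1)]
      = (1/10)[(4) + (sqrt(5) + 3) + (3 - sqrt(5)) + (0)] = 10/10 = 1
  <chi_4*chi_4, chi_3> = (1/10)[1*(4)*conj(2) + 2*(sqrt(5)/2 + 3/2)*conj(-1/2 + sqrt(5)/2) + 2*(3/2 - sqrt(5)/2)*conj(-sqrt(5)/2 - 1/2) + 5*(0)*conj(0)]
      = (1/10)[(8) + (1 + sqrt(5)) + (1 - sqrt(5)) + (0)] = 10/10 = 1
  <chi_4*chi_4, chi_4> = (1/10)[1*(4)*conj(2) + 2*(sqrt(5)/2 + 3/2)*conj(-sqrt(5)/2 - 1/2) + 2*(3/2 - sqrt(5)/2)*conj(-1/2 + sqrt(5)/2) + 5*(0)*conj(0)]
      = (1/10)[(8) + (-2*sqrt(5) - 4) + (-4 + 2*sqrt(5)) + (0)] = 0/10 = 0
Hence the multiplicities are chi_1: 1, chi_2: 1, chi_3: 1. Dimension check: dim(chi_4)*dim(chi_4) = 2*2 = 4 and sum (mult * dim) = 1*1 + 1*1 + 1*2 = 4.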